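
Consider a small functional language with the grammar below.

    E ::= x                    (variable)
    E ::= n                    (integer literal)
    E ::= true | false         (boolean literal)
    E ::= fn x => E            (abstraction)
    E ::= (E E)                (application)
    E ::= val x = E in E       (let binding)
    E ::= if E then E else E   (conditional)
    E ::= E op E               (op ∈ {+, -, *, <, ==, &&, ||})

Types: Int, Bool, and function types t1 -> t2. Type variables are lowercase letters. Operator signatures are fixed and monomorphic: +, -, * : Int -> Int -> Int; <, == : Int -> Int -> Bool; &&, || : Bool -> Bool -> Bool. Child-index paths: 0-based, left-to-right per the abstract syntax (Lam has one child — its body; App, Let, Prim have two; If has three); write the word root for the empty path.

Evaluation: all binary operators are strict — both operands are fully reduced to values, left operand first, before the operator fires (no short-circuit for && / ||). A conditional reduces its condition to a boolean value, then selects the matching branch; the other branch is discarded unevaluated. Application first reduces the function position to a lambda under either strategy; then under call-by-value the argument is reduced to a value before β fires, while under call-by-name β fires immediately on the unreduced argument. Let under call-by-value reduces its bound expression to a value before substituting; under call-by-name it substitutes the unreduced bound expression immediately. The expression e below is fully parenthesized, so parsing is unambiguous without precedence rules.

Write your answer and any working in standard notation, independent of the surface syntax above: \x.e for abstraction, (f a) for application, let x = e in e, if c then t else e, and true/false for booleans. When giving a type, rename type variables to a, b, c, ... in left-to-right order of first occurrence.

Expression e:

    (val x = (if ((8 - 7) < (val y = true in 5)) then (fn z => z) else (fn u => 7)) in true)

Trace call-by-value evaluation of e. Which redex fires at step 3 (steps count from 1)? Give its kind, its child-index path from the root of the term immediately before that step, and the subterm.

Answer: delta at 0.0 : (1 < 5)

Working:
step 0: (let x = (if ((8 - 7) < (let y = true in 5)) then (\z.z) else (\u.7)) in true)
step 1: [delta@0.0.0] (let x = (if (1 < (let y = true in 5)) then (\z.z) else (\u.7)) in true)
step 2: [let@0.0.1] (let x = (if (1 < 5) then (\z.z) else (\u.7)) in true)
step 3: [delta@0.0] (let x = (if true then (\z.z) else (\u.7)) in true)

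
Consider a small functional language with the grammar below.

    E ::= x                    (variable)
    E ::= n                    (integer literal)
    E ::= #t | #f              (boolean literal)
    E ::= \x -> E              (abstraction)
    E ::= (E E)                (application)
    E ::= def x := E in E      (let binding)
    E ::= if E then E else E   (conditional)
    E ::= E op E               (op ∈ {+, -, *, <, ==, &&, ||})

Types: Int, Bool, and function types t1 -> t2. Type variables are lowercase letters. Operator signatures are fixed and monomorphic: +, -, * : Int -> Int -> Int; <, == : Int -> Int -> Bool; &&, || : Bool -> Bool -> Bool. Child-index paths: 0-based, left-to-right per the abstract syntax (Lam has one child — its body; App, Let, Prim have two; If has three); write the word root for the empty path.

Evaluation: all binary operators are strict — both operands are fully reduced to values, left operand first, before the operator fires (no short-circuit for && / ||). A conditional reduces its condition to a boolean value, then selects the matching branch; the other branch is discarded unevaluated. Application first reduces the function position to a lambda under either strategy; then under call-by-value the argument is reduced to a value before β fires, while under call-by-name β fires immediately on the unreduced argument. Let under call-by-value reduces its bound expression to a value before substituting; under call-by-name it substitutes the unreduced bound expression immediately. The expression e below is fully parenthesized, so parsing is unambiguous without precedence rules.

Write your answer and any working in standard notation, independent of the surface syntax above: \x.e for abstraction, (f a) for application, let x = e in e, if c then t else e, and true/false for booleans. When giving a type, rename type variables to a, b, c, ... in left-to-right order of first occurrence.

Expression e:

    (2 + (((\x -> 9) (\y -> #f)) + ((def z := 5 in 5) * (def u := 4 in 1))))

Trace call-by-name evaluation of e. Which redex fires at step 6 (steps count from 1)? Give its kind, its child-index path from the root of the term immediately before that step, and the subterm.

Answer: delta at root : (2 + 14)

Trace:
step 0: (2 + (((\x.9) (\y.false)) + ((let z = 5 in 5) * (let u = 4 in 1))))
step 1: [beta@1.0] (2 + (9 + ((let z = 5 in 5) * (let u = 4 in 1))))
step 2: [let@1.1.0] (2 + (9 + (5 * (let u = 4 in 1))))
step 3: [let@1.1.1] (2 + (9 + (5 * 1)))
step 4: [delta@1.1] (2 + (9 + 5))
step 5: [delta@1] (2 + 14)
step 6: [delta@root] 16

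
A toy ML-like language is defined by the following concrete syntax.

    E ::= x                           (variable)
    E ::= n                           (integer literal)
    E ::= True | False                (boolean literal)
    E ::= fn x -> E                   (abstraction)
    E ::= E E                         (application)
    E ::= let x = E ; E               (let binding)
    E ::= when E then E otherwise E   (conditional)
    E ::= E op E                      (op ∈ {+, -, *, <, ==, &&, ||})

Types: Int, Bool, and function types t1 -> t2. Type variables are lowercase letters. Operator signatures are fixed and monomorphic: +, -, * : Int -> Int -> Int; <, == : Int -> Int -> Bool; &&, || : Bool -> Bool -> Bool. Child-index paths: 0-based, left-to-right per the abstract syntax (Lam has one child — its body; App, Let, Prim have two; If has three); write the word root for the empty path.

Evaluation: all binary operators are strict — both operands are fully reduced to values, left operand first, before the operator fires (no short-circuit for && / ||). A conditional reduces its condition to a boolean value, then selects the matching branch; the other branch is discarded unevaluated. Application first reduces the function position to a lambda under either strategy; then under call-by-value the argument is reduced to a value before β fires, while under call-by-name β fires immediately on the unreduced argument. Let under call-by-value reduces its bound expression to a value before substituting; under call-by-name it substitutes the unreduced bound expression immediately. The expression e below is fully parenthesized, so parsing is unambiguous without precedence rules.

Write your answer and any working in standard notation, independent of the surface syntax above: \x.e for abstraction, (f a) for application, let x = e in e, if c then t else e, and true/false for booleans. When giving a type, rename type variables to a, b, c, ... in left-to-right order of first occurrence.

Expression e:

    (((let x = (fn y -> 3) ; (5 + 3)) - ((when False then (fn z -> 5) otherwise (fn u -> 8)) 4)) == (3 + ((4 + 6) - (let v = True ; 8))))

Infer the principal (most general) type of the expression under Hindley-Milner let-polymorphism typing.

Answer: Bool

Derivation:
\y._ : a -> Int
let x : forall. a -> Int
  unify Int ~ Int
  unify Int ~ Int
  unify Int ~ Int
  unify Bool ~ Bool
\z._ : b -> Int
\u._ : c -> Int
  unify b -> Int ~ c -> Int
  unify b ~ c
  unify Int ~ Int
  unify c -> Int ~ Int -> d
  unify c ~ Int
  unify Int ~ d
_ _ : Int
  unify Int ~ Int
  unify Int ~ Int
  unify Int ~ Int
  unify Int ~ Int
  unify Int ~ Int
  unify Int ~ Int
let v : Bool
  unify Int ~ Int
  unify Int ~ Int
  unify Int ~ Int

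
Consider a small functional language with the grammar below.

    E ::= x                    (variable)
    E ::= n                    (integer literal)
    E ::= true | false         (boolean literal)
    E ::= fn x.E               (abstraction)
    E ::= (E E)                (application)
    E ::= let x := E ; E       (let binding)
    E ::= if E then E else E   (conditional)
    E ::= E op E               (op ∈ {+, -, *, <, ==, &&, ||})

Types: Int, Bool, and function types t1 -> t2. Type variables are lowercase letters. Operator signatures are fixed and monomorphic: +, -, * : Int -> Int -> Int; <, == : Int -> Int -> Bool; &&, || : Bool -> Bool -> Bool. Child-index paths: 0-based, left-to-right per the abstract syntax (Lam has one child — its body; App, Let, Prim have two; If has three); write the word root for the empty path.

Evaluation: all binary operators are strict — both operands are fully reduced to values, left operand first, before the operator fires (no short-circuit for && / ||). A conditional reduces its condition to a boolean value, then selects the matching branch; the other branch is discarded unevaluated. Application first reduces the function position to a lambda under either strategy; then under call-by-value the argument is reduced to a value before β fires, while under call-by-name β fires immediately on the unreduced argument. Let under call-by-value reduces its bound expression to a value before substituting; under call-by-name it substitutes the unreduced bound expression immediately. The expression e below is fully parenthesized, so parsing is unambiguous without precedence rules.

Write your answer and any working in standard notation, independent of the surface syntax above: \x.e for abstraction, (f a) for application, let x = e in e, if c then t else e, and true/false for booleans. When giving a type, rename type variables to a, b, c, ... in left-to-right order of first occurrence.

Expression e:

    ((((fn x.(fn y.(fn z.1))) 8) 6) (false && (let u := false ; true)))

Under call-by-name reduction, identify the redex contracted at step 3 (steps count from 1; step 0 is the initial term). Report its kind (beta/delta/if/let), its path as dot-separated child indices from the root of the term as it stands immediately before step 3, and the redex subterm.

Derivation:
step 0: ((((\x.(\y.(\z.1))) 8) 6) (false && (let u = false in true)))
step 1: [beta@0.0] (((\y.(\z.1)) 6) (false && (let u = false in true)))
step 2: [beta@0] ((\z.1) (false && (let u = false in true)))
step 3: [beta@root] 1

Answer: beta at root : ((\z.1) (false && (let u = false in true)))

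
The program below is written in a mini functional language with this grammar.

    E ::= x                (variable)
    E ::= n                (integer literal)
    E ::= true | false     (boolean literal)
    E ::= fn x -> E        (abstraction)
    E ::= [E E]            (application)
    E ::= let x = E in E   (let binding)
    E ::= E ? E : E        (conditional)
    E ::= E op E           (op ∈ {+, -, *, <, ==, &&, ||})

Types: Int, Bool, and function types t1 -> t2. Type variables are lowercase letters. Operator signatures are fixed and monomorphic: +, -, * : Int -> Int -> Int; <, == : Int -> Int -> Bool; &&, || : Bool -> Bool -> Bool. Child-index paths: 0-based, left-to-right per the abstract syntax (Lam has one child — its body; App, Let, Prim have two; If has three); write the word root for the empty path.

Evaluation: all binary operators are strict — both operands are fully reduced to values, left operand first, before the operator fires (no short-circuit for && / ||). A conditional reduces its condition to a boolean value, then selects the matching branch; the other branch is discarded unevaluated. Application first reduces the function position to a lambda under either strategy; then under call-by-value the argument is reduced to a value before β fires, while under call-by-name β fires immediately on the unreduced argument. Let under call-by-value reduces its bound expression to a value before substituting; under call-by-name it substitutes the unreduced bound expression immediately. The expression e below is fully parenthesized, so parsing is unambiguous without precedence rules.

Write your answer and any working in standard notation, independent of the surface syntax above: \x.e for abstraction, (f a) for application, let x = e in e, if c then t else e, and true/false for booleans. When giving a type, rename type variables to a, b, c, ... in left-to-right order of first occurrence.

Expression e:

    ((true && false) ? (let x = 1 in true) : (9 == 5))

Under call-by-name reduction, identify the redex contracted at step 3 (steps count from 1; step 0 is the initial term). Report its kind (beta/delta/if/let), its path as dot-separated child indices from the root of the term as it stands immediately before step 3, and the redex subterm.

Answer: delta at root : (9 == 5)

Trace:
step 0: (if (true && false) then (let x = 1 in true) else (9 == 5))
step 1: [delta@0] (if false then (let x = 1 in true) else (9 == 5))
step 2: [if@root] (9 == 5)
step 3: [delta@root] false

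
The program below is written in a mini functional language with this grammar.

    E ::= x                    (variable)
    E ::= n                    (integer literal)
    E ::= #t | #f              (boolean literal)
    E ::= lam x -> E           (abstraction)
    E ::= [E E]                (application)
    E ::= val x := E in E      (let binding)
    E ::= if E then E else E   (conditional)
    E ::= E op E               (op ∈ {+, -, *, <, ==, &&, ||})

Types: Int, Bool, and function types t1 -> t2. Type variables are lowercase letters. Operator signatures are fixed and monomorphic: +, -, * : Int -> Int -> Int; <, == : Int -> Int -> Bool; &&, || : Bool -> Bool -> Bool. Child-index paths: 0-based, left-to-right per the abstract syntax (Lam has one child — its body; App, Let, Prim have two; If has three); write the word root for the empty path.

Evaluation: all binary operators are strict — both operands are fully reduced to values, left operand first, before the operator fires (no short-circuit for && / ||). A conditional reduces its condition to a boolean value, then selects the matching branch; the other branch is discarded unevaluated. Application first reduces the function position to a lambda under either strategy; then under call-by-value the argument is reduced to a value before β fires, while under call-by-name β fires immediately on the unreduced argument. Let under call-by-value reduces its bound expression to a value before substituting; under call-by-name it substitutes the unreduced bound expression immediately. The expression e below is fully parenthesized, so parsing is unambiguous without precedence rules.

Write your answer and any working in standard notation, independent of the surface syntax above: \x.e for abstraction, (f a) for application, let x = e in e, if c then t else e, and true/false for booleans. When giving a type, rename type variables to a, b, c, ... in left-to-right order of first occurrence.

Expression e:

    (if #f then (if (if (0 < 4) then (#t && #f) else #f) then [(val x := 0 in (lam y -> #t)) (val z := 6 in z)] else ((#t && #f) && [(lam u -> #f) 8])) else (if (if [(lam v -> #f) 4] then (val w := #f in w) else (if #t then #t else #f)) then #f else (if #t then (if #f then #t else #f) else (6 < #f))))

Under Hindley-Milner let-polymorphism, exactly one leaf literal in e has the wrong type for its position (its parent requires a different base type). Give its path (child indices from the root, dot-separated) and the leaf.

Derivation:
  unify Bool ~ Bool
  unify Int ~ Int
  unify Int ~ Int
  unify Bool ~ Bool
  unify Bool ~ Bool
  unify Bool ~ Bool
  unify Bool ~ Bool
  unify Bool ~ Bool
let x : Int
\y._ : a -> Bool
let z : Int
z : Int
  unify a -> Bool ~ Int -> b
  unify a ~ Int
  unify Bool ~ b
_ _ : Bool
  unify Bool ~ Bool
  unify Bool ~ Bool
  unify Bool ~ Bool
\u._ : c -> Bool
  unify c -> Bool ~ Int -> d
  unify c ~ Int
  unify Bool ~ d
_ _ : Bool
  unify Bool ~ Bool
  unify Bool ~ Bool
\v._ : e -> Bool
  unify e -> Bool ~ Int -> f
  unify e ~ Int
  unify Bool ~ f
_ _ : Bool
  unify Bool ~ Bool
let w : Bool
w : Bool
  unify Bool ~ Bool
  unify Bool ~ Bool
  unify Bool ~ Bool
  unify Bool ~ Bool
  unify Bool ~ Bool
  unify Bool ~ Bool
  unify Bool ~ Bool
  unify Int ~ Int
  unify Bool ~ Int
  FAIL: mismatch Bool ~ Int

Answer: 2.2.2.1 : false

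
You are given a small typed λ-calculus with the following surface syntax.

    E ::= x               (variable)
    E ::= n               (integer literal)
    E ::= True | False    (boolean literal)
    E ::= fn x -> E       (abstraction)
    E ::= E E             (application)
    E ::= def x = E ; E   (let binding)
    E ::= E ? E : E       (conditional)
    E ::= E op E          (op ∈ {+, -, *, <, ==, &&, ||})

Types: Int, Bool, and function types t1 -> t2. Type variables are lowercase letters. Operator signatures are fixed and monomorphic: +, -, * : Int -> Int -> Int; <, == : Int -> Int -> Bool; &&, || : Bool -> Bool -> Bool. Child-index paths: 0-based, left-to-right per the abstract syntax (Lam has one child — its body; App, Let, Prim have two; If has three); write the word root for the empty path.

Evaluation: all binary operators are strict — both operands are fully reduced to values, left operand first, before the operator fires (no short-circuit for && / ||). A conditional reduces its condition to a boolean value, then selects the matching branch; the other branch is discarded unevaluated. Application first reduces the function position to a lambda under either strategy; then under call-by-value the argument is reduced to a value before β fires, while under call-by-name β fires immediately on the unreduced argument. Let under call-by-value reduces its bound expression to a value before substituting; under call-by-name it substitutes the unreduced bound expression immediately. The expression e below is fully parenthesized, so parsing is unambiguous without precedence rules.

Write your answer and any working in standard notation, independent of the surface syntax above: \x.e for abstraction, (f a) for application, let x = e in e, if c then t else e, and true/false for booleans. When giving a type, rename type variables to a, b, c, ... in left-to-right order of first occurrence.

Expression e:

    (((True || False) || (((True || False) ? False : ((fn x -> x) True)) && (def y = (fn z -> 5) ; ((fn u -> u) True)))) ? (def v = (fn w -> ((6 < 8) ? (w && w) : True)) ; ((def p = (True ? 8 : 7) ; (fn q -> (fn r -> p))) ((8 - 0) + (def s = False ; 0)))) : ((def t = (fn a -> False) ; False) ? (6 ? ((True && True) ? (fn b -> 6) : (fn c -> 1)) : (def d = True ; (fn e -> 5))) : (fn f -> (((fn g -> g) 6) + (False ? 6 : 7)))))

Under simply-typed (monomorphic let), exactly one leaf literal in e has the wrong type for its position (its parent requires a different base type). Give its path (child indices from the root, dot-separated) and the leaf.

Answer: 2.1.0 : 6

Working:
  unify Bool ~ Bool
  unify Bool ~ Bool
  unify Bool ~ Bool
  unify Bool ~ Bool
  unify Bool ~ Bool
  unify Bool ~ Bool
x : a
\x._ : a -> a
  unify a -> a ~ Bool -> b
  unify a ~ Bool
  unify Bool ~ b
_ _ : Bool
  unify Bool ~ Bool
  unify Bool ~ Bool
\z._ : c -> Int
let y : c -> Int
u : d
\u._ : d -> d
  unify d -> d ~ Bool -> e
  unify d ~ Bool
  unify Bool ~ e
_ _ : Bool
  unify Bool ~ Bool
  unify Bool ~ Bool
  unify Bool ~ Bool
  unify Int ~ Int
  unify Int ~ Int
  unify Bool ~ Bool
w : f
  unify f ~ Bool
w : Bool
  unify Bool ~ Bool
  unify Bool ~ Bool
\w._ : Bool -> Bool
let v : Bool -> Bool
  unify Bool ~ Bool
  unify Int ~ Int
let p : Int
p : Int
\r._ : h -> Int
\q._ : g -> h -> Int
  unify Int ~ Int
  unify Int ~ Int
  unify Int ~ Int
let s : Bool
  unify Int ~ Int
  unify g -> h -> Int ~ Int -> i
  unify g ~ Int
  unify h -> Int ~ i
_ _ : h -> Int
\a._ : j -> Bool
let t : j -> Bool
  unify Bool ~ Bool
  unify Int ~ Bool
  FAIL: mismatch Int ~ Bool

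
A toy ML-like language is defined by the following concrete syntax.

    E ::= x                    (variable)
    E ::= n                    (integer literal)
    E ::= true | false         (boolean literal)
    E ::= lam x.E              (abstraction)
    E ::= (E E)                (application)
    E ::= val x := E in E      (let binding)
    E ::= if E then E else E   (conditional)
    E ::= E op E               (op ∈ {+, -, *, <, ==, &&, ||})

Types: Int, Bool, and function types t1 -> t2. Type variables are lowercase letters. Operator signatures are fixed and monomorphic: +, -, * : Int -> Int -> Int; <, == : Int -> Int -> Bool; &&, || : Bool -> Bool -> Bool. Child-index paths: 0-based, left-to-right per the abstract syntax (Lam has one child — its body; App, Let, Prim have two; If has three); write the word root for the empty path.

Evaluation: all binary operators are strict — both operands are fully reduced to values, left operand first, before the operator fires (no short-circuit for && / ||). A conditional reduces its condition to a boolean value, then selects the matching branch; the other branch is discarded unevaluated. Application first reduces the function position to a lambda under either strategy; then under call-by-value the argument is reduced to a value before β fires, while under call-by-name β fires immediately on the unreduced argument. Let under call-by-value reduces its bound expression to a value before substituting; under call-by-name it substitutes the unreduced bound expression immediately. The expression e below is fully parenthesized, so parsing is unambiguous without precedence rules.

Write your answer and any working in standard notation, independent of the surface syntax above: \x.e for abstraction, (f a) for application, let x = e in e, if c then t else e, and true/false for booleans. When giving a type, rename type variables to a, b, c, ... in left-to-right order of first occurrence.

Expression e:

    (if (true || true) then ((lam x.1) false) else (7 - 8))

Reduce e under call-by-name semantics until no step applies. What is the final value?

Working:
step 0: (if (true || true) then ((\x.1) false) else (7 - 8))
step 1: [delta@0] (if true then ((\x.1) false) else (7 - 8))
step 2: [if@root] ((\x.1) false)
step 3: [beta@root] 1

Answer: 1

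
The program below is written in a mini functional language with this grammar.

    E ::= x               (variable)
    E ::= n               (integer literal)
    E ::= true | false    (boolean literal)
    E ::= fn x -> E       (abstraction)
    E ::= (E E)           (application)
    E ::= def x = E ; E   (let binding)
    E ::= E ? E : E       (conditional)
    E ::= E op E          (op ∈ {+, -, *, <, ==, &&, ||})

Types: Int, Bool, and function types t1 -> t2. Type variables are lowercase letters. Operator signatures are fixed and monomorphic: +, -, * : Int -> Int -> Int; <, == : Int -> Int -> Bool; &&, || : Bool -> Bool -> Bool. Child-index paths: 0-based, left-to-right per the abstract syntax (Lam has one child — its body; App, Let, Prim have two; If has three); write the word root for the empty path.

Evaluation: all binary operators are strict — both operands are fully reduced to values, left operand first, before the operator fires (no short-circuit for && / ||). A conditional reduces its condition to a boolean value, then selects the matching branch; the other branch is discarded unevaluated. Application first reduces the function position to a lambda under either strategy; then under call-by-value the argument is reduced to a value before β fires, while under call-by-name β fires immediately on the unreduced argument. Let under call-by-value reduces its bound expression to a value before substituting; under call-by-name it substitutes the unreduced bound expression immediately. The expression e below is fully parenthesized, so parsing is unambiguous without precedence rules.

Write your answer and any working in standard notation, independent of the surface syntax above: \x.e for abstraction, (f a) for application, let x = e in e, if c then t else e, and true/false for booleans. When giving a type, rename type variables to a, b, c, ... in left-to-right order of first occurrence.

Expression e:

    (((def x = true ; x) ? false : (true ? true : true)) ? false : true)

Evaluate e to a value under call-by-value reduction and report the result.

Answer: true

Derivation:
step 0: (if (if (let x = true in x) then false else (if true then true else true)) then false else true)
step 1: [let@0.0] (if (if true then false else (if true then true else true)) then false else true)
step 2: [if@0] (if false then false else true)
step 3: [if@root] true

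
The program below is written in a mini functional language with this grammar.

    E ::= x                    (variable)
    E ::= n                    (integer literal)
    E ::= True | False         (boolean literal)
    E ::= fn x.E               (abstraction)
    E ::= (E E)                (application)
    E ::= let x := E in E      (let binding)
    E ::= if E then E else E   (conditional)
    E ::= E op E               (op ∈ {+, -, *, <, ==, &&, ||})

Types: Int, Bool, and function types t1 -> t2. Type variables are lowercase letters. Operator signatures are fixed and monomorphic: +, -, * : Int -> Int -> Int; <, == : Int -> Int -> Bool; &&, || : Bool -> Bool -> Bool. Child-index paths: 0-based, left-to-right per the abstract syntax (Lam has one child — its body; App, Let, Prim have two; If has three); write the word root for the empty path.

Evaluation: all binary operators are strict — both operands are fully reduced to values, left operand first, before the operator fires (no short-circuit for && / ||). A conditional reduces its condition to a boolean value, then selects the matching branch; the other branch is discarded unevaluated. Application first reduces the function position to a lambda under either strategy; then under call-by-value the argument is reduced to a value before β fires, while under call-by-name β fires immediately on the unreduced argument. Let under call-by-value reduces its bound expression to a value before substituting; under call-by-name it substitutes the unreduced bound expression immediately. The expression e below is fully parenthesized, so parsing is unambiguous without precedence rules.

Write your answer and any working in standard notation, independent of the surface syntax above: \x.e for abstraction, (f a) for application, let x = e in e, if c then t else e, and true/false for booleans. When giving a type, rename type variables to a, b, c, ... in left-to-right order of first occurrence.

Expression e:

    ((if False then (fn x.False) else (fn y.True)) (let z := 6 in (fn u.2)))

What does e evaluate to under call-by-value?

Answer: true

Working:
step 0: ((if false then (\x.false) else (\y.true)) (let z = 6 in (\u.2)))
step 1: [if@0] ((\y.true) (let z = 6 in (\u.2)))
step 2: [let@1] ((\y.true) (\u.2))
step 3: [beta@root] true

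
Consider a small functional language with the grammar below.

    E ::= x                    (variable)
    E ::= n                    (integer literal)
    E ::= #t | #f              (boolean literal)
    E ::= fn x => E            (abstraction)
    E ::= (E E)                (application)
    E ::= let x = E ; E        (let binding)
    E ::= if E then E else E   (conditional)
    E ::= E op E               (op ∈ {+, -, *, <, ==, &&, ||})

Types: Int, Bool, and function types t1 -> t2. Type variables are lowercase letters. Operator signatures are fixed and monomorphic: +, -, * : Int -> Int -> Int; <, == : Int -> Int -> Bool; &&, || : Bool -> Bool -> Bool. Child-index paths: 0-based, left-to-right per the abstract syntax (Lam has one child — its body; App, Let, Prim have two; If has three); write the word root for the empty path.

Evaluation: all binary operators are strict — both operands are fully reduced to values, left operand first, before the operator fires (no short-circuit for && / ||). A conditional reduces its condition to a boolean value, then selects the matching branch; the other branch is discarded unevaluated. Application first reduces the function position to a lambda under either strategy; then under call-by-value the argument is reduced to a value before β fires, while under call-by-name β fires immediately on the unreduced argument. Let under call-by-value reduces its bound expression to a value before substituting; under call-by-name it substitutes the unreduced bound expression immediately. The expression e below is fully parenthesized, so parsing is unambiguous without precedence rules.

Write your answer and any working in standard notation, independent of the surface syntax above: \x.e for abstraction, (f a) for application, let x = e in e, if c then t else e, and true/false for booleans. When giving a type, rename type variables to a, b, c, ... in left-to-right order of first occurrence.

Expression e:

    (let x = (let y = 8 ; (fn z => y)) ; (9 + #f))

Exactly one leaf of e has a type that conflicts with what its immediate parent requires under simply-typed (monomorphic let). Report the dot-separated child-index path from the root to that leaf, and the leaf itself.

Derivation:
let y : Int
y : Int
\z._ : a -> Int
let x : a -> Int
  unify Int ~ Int
  unify Bool ~ Int
  FAIL: mismatch Bool ~ Int

Answer: 1.1 : false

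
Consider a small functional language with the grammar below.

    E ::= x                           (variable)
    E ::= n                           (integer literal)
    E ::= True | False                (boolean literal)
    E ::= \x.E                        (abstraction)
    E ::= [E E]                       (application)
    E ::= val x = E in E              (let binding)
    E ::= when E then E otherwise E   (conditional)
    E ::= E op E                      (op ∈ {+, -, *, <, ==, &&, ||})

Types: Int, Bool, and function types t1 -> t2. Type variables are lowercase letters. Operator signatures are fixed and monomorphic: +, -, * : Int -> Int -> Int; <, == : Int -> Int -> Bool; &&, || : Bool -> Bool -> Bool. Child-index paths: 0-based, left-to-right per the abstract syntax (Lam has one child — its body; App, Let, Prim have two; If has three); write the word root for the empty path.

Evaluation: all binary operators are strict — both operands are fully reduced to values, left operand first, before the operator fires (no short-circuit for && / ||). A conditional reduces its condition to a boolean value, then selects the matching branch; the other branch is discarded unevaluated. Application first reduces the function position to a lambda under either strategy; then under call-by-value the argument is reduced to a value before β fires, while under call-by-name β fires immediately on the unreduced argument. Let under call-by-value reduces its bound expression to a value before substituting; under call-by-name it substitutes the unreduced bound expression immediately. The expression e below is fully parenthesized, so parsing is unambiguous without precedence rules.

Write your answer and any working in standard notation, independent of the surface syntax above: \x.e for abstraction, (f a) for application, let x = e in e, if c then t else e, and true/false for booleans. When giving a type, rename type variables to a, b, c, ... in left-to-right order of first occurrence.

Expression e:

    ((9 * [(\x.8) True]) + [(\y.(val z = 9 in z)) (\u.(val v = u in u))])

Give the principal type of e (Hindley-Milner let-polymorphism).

Answer: Int

Derivation:
  unify Int ~ Int
\x._ : a -> Int
  unify a -> Int ~ Bool -> b
  unify a ~ Bool
  unify Int ~ b
_ _ : Int
  unify Int ~ Int
  unify Int ~ Int
let z : Int
z : Int
\y._ : c -> Int
u : d
let v : d
u : d
\u._ : d -> d
  unify c -> Int ~ (d -> d) -> e
  unify c ~ d -> d
  unify Int ~ e
_ _ : Int
  unify Int ~ Int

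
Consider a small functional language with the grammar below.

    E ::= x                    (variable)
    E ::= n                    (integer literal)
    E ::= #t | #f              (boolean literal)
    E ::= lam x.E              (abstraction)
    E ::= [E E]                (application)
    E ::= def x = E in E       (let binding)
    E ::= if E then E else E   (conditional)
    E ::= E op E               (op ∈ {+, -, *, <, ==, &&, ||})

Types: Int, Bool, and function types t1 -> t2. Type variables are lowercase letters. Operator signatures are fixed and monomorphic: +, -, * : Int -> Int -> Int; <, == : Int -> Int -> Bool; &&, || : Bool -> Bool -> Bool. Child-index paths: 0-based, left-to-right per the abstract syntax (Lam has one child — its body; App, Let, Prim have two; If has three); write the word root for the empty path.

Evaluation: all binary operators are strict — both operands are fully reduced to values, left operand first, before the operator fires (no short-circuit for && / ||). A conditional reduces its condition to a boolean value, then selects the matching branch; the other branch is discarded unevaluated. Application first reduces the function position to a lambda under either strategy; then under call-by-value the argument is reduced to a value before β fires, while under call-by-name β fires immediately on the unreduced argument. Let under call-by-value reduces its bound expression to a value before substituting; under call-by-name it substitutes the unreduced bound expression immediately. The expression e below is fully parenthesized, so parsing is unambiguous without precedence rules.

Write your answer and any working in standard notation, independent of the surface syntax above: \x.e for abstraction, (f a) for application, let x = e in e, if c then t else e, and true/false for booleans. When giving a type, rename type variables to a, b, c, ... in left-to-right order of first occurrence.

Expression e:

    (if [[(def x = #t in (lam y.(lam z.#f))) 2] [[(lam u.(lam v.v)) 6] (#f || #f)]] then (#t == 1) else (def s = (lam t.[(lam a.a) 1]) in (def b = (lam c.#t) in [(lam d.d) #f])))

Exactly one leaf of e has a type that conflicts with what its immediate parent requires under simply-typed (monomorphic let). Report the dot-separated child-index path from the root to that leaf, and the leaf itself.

Answer: 1.0 : true

Trace:
let x : Bool
\z._ : b -> Bool
\y._ : a -> b -> Bool
  unify a -> b -> Bool ~ Int -> c
  unify a ~ Int
  unify b -> Bool ~ c
_ _ : b -> Bool
v : e
\v._ : e -> e
\u._ : d -> e -> e
  unify d -> e -> e ~ Int -> f
  unify d ~ Int
  unify e -> e ~ f
_ _ : e -> e
  unify Bool ~ Bool
  unify Bool ~ Bool
  unify e -> e ~ Bool -> g
  unify e ~ Bool
  unify Bool ~ g
_ _ : Bool
  unify b -> Bool ~ Bool -> h
  unify b ~ Bool
  unify Bool ~ h
_ _ : Bool
  unify Bool ~ Bool
  unify Bool ~ Int
  FAIL: mismatch Bool ~ Int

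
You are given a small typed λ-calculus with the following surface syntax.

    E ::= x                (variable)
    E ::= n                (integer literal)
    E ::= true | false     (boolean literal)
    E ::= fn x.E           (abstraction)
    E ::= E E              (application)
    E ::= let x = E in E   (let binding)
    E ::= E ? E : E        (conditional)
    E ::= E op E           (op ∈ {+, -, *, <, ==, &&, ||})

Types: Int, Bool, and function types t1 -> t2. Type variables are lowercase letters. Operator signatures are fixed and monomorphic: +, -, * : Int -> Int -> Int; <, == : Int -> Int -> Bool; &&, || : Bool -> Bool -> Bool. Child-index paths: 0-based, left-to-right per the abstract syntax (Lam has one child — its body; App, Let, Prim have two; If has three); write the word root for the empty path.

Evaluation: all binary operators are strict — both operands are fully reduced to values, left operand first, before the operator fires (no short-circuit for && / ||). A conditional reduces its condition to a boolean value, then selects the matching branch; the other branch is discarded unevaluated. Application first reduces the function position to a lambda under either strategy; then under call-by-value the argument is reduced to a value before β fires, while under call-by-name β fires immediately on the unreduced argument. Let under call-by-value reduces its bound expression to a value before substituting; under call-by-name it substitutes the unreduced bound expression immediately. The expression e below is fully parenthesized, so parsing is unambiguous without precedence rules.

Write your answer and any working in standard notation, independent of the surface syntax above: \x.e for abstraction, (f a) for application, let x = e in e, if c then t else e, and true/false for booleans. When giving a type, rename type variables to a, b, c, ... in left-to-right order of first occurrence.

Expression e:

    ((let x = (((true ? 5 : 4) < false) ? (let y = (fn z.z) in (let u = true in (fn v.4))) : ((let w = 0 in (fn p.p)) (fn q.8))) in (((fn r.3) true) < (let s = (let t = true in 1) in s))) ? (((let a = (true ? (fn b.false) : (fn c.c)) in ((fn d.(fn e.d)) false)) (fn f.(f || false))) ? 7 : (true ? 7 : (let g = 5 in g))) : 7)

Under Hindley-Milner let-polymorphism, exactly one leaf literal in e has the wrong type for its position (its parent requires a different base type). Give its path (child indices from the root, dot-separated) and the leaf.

Answer: 0.0.0.1 : false

Derivation:
  unify Bool ~ Bool
  unify Int ~ Int
  unify Int ~ Int
  unify Bool ~ Int
  FAIL: mismatch Bool ~ Int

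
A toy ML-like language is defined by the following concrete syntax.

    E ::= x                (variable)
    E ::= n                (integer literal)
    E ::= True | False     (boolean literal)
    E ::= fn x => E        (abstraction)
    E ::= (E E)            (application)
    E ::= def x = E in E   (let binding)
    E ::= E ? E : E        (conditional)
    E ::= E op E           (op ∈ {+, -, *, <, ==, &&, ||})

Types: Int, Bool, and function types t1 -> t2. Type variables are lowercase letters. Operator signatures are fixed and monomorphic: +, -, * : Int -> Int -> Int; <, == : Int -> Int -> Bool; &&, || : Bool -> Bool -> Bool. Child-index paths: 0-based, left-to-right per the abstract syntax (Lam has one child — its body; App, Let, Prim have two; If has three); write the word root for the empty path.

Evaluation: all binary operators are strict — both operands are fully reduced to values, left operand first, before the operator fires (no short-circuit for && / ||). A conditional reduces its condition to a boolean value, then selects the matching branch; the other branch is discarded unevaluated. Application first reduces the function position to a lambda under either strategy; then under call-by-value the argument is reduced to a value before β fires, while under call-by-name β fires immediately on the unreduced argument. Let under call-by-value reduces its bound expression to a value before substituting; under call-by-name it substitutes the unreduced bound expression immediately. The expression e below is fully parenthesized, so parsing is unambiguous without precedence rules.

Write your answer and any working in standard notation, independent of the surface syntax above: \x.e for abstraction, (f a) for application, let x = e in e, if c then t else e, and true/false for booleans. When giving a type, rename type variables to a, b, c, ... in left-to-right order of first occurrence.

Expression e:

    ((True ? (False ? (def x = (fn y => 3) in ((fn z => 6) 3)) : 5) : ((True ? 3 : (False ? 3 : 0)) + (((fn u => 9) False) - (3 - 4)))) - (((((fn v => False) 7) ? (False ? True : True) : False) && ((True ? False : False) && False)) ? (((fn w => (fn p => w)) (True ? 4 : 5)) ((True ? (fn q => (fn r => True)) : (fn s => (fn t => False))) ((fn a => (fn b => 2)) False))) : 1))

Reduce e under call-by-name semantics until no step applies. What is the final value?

Derivation:
step 0: ((if true then (if false then (let x = (\y.3) in ((\z.6) 3)) else 5) else ((if true then 3 else (if false then 3 else 0)) + (((\u.9) false) - (3 - 4)))) - (if ((if ((\v.false) 7) then (if false then true else true) else false) && ((if true then false else false) && false)) then (((\w.(\p.w)) (if true then 4 else 5)) ((if true then (\q.(\r.true)) else (\s.(\t.false))) ((\a.(\b.2)) false))) else 1))
step 1: [if@0] ((if false then (let x = (\y.3) in ((\z.6) 3)) else 5) - (if ((if ((\v.false) 7) then (if false then true else true) else false) && ((if true then false else false) && false)) then (((\w.(\p.w)) (if true then 4 else 5)) ((if true then (\q.(\r.true)) else (\s.(\t.false))) ((\a.(\b.2)) false))) else 1))
step 2: [if@0] (5 - (if ((if ((\v.false) 7) then (if false then true else true) else false) && ((if true then false else false) && false)) then (((\w.(\p.w)) (if true then 4 else 5)) ((if true then (\q.(\r.true)) else (\s.(\t.false))) ((\a.(\b.2)) false))) else 1))
step 3: [beta@1.0.0.0] (5 - (if ((if false then (if false then true else true) else false) && ((if true then false else false) && false)) then (((\w.(\p.w)) (if true then 4 else 5)) ((if true then (\q.(\r.true)) else (\s.(\t.false))) ((\a.(\b.2)) false))) else 1))
step 4: [if@1.0.0] (5 - (if (false && ((if true then false else false) && false)) then (((\w.(\p.w)) (if true then 4 else 5)) ((if true then (\q.(\r.true)) else (\s.(\t.false))) ((\a.(\b.2)) false))) else 1))
step 5: [if@1.0.1.0] (5 - (if (false && (false && false)) then (((\w.(\p.w)) (if true then 4 else 5)) ((if true then (\q.(\r.true)) else (\s.(\t.false))) ((\a.(\b.2)) false))) else 1))
step 6: [delta@1.0.1] (5 - (if (false && false) then (((\w.(\p.w)) (if true then 4 else 5)) ((if true then (\q.(\r.true)) else (\s.(\t.false))) ((\a.(\b.2)) false))) else 1))
step 7: [delta@1.0] (5 - (if false then (((\w.(\p.w)) (if true then 4 else 5)) ((if true then (\q.(\r.true)) else (\s.(\t.false))) ((\a.(\b.2)) false))) else 1))
step 8: [if@1] (5 - 1)
step 9: [delta@root] 4

Answer: 4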